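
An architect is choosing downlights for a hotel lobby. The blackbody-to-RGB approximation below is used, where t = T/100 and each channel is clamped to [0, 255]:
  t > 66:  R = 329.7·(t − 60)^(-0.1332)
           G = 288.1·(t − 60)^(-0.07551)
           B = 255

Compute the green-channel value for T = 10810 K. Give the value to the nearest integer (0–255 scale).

215

t = 10810/100 = 108.1; the t > 66 branch applies.
G = 288.1·(108.1 − 60)^(-0.07551) = 288.1·48.1^(-0.07551) = 288.1·0.74642 = 215.043.
Rounded: 215.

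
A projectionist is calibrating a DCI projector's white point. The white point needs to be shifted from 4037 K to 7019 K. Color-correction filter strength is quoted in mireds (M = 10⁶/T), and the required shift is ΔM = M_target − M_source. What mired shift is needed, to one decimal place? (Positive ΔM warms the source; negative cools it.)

-105.2 mireds

M_source = 10⁶/4037 = 247.709; M_target = 10⁶/7019 = 142.470.
ΔM = 142.470 − 247.709 = -105.238 → -105.2 mireds, a cooling shift.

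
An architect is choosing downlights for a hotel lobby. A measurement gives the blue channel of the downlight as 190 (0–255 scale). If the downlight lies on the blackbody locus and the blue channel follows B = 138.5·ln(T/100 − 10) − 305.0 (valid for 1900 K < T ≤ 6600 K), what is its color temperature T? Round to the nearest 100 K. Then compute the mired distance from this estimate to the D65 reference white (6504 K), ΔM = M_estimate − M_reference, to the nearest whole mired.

ln(t − 10) = (190 + 305.0) / 138.5 = 3.5740.
t − 10 = e^3.5740 = 35.659, so t = 45.659.
T = 100·t = 4566 K → 4600 K to the nearest 100 K.
M_estimate = 10⁶/4600 = 217.39; M_reference = 10⁶/6504 = 153.75.
ΔM = 217.39 − 153.75 = 63.64 → +64 mireds.

+64 mireds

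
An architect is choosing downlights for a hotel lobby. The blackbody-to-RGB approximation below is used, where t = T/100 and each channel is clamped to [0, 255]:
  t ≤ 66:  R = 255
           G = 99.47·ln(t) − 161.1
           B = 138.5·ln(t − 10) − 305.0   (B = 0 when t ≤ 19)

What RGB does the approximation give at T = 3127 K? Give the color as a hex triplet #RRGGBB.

t = 3127/100 = 31.27; the t ≤ 66 branch applies.
R = 255 by definition for t ≤ 66.
G = 99.47·ln 31.27 − 161.1 = 99.47·3.4427 − 161.1 = 181.341.
B = 138.5·ln(31.27 − 10) − 305.0 = 138.5·ln 21.27 − 305.0 = 138.5·3.0573 − 305.0 = 118.436.
Rounded: (255, 181, 118).
In hex: #FFB576.

#FFB576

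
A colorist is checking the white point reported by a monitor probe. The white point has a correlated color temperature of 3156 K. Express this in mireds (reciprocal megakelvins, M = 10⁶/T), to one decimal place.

316.9 mireds

M = 10⁶ / 3156 = 316.857 → 316.9 mireds.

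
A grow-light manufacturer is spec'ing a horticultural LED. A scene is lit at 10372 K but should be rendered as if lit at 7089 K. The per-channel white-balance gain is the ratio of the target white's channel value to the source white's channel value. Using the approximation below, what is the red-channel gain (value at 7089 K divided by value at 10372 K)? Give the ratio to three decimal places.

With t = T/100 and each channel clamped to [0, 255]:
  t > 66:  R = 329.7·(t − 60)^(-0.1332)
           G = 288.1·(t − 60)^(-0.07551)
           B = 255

1.203

At 10372 K (t = 103.72):
  R = 329.7·(103.72 − 60)^(-0.1332) = 329.7·43.72^(-0.1332) = 329.7·0.60459 = 199.334.
At 7089 K (t = 70.89):
  R = 329.7·(70.89 − 60)^(-0.1332) = 329.7·10.89^(-0.1332) = 329.7·0.72756 = 239.876.
Gain = 239.876 / 199.334 = 1.2034 → 1.203.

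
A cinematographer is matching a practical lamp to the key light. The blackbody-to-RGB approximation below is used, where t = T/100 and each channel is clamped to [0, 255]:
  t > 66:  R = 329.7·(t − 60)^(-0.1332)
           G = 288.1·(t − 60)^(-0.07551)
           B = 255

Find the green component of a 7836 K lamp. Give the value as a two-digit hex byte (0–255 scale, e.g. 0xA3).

0xE7

t = 7836/100 = 78.36; the t > 66 branch applies.
G = 288.1·(78.36 − 60)^(-0.07551) = 288.1·18.36^(-0.07551) = 288.1·0.80272 = 231.264.
Rounded: 231; in hex, 0xE7.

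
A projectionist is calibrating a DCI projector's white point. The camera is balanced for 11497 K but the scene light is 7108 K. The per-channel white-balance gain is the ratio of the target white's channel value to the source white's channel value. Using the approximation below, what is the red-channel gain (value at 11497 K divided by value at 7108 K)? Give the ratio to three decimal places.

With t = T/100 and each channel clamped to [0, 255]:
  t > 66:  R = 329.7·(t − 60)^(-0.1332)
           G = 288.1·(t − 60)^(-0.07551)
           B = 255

0.808

At 7108 K (t = 71.08):
  R = 329.7·(71.08 − 60)^(-0.1332) = 329.7·11.08^(-0.1332) = 329.7·0.72588 = 239.324.
At 11497 K (t = 114.97):
  R = 329.7·(114.97 − 60)^(-0.1332) = 329.7·54.97^(-0.1332) = 329.7·0.58643 = 193.346.
Gain = 193.346 / 239.324 = 0.8079 → 0.808.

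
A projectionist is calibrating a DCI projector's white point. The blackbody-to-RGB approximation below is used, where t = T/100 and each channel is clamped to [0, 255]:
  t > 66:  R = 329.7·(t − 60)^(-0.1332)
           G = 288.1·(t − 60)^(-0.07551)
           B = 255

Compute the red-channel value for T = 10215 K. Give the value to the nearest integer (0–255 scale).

200

t = 10215/100 = 102.15; the t > 66 branch applies.
R = 329.7·(102.15 − 60)^(-0.1332) = 329.7·42.15^(-0.1332) = 329.7·0.60754 = 200.307.
Rounded: 200.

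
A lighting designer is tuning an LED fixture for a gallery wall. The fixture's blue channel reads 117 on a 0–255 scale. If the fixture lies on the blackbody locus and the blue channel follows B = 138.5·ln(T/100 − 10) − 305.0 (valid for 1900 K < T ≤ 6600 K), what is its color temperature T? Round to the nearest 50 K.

ln(t − 10) = (117 + 305.0) / 138.5 = 3.0469.
t − 10 = e^3.0469 = 21.051, so t = 31.051.
T = 100·t = 3105 K → 3100 K to the nearest 50 K.

3100 K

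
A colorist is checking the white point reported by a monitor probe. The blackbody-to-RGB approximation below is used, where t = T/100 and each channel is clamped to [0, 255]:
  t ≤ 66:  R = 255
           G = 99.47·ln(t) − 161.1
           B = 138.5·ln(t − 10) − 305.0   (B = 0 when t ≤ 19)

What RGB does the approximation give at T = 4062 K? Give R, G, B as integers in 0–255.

R=255, G=207, B=169

t = 4062/100 = 40.62; the t ≤ 66 branch applies.
R = 255 by definition for t ≤ 66.
G = 99.47·ln 40.62 − 161.1 = 99.47·3.7043 − 161.1 = 207.363.
B = 138.5·ln(40.62 − 10) − 305.0 = 138.5·ln 30.62 − 305.0 = 138.5·3.4217 − 305.0 = 168.899.
Rounded: (255, 207, 169).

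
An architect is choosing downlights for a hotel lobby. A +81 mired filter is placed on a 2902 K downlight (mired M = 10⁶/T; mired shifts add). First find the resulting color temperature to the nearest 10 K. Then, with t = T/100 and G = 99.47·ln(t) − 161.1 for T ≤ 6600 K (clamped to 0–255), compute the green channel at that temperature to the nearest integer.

M_in = 10⁶/2902 = 344.59; M_out = 344.59 + (+81) = 425.59.
T_out = 10⁶/425.59 = 2349.7 K → 2350 K; t = 23.5.
G = 99.47·ln 23.5 − 161.1 = 99.47·3.1570 − 161.1 = 152.927.
Rounded: 153.

153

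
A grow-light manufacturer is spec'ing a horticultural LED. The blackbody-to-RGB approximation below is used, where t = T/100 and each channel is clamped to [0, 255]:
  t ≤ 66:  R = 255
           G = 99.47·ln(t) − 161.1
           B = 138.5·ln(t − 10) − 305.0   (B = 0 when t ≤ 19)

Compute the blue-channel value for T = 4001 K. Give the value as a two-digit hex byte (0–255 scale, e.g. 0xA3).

0xA6

t = 4001/100 = 40.01; the t ≤ 66 branch applies.
B = 138.5·ln(40.01 − 10) − 305.0 = 138.5·ln 30.01 − 305.0 = 138.5·3.4015 − 305.0 = 166.112.
Rounded: 166; in hex, 0xA6.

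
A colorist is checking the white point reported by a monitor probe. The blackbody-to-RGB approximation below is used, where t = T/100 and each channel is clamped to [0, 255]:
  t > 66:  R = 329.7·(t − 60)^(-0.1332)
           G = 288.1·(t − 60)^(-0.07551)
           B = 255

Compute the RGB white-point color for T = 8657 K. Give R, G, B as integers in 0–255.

t = 8657/100 = 86.57; the t > 66 branch applies.
R = 329.7·(86.57 − 60)^(-0.1332) = 329.7·26.57^(-0.1332) = 329.7·0.64606 = 213.005.
G = 288.1·(86.57 − 60)^(-0.07551) = 288.1·26.57^(-0.07551) = 288.1·0.78063 = 224.899.
B = 255 by definition for t > 66.
Rounded: (213, 225, 255).

R=213, G=225, B=255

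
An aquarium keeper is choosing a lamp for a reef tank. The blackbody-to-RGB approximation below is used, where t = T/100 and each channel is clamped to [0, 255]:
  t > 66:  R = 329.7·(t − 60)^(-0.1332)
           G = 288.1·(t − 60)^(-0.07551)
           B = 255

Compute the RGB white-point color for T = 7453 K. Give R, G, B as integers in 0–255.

R=231, G=235, B=255

t = 7453/100 = 74.53; the t > 66 branch applies.
R = 329.7·(74.53 − 60)^(-0.1332) = 329.7·14.53^(-0.1332) = 329.7·0.70014 = 230.837.
G = 288.1·(74.53 − 60)^(-0.07551) = 288.1·14.53^(-0.07551) = 288.1·0.81703 = 235.386.
B = 255 by definition for t > 66.
Rounded: (231, 235, 255).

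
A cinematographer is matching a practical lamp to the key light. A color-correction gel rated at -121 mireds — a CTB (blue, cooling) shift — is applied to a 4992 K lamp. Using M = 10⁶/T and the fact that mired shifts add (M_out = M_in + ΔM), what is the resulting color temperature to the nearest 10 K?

M_in = 10⁶/4992 = 200.32 mireds.
M_out = 200.32 + (-121) = 79.32 mireds.
T_out = 10⁶/79.32 = 12607.1 K → 12610 K.

12610 K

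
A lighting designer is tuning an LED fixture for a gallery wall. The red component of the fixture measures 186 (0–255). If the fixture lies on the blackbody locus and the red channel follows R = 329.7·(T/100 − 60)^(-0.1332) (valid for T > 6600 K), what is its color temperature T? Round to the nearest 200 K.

(t − 60)^(-0.1332) = 186/329.7 = 0.56415.
t − 60 = 0.56415^(1/-0.1332) = 0.56415^(-7.508) = 73.521, so t = 133.521.
T = 100·t = 13352 K → 13400 K to the nearest 200 K.

13400 K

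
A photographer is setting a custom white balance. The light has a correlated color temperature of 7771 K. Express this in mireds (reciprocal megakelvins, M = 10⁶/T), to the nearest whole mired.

129 mireds

M = 10⁶ / 7771 = 128.684 → 129 mireds.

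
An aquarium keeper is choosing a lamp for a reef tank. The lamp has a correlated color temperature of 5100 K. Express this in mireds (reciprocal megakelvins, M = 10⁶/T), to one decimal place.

196.1 mireds

M = 10⁶ / 5100 = 196.078 → 196.1 mireds.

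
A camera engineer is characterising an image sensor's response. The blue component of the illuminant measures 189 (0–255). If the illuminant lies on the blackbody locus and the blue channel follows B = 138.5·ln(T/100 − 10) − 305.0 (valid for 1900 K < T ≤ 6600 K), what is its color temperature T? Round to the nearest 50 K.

ln(t − 10) = (189 + 305.0) / 138.5 = 3.5668.
t − 10 = e^3.5668 = 35.403, so t = 45.403.
T = 100·t = 4540 K → 4550 K to the nearest 50 K.

4550 K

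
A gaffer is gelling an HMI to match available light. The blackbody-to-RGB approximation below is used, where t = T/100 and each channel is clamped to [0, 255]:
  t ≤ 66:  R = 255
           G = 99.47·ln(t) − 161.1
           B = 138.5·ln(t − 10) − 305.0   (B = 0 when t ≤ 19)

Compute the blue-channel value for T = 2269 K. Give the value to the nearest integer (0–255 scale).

47

t = 2269/100 = 22.69; the t ≤ 66 branch applies.
B = 138.5·ln(22.69 − 10) − 305.0 = 138.5·ln 12.69 − 305.0 = 138.5·2.5408 − 305.0 = 46.903.
Rounded: 47.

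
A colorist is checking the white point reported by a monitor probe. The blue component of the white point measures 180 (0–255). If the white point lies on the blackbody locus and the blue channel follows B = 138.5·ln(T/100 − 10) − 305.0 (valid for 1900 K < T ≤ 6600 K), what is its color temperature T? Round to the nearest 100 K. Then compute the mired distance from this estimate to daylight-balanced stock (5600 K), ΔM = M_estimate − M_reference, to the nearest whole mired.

+54 mireds

ln(t − 10) = (180 + 305.0) / 138.5 = 3.5018.
t − 10 = e^3.5018 = 33.175, so t = 43.175.
T = 100·t = 4318 K → 4300 K to the nearest 100 K.
M_estimate = 10⁶/4300 = 232.56; M_reference = 10⁶/5600 = 178.57.
ΔM = 232.56 − 178.57 = 53.99 → +54 mireds.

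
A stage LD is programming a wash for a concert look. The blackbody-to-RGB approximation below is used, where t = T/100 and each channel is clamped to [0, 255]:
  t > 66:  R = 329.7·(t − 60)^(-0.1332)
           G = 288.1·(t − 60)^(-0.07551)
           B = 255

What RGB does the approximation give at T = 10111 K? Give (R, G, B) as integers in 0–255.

(201, 218, 255)

t = 10111/100 = 101.11; the t > 66 branch applies.
R = 329.7·(101.11 − 60)^(-0.1332) = 329.7·41.11^(-0.1332) = 329.7·0.60957 = 200.975.
G = 288.1·(101.11 − 60)^(-0.07551) = 288.1·41.11^(-0.07551) = 288.1·0.75532 = 217.608.
B = 255 by definition for t > 66.
Rounded: (201, 218, 255).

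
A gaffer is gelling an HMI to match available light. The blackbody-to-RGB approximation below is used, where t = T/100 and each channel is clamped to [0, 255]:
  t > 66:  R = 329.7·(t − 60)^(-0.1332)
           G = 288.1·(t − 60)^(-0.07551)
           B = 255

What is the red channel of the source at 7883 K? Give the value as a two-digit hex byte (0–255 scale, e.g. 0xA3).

t = 7883/100 = 78.83; the t > 66 branch applies.
R = 329.7·(78.83 − 60)^(-0.1332) = 329.7·18.83^(-0.1332) = 329.7·0.67638 = 223.002.
Rounded: 223; in hex, 0xDF.

0xDF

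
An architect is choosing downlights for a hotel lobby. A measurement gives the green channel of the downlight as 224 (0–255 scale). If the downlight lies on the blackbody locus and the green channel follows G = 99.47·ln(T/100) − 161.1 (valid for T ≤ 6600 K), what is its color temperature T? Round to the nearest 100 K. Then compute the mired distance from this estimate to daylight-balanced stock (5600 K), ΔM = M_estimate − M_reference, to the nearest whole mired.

+30 mireds

ln t = (224 + 161.1) / 99.47 = 3.8715.
t = e^3.8715 = 48.015.
T = 100·t = 4802 K → 4800 K to the nearest 100 K.
M_estimate = 10⁶/4800 = 208.33; M_reference = 10⁶/5600 = 178.57.
ΔM = 208.33 − 178.57 = 29.76 → +30 mireds.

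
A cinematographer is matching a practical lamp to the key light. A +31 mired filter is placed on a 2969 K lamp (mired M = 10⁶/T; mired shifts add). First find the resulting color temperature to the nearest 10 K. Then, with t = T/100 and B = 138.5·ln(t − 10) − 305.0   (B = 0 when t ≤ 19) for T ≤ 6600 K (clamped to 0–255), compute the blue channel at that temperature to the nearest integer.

M_in = 10⁶/2969 = 336.81; M_out = 336.81 + (+31) = 367.81.
T_out = 10⁶/367.81 = 2718.8 K → 2720 K; t = 27.2.
B = 138.5·ln(27.2 − 10) − 305.0 = 138.5·ln 17.2 − 305.0 = 138.5·2.8449 − 305.0 = 89.020.
Rounded: 89.

89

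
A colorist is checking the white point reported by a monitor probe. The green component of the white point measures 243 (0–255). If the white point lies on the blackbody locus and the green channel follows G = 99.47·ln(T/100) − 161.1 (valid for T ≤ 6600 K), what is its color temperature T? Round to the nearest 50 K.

5800 K

ln t = (243 + 161.1) / 99.47 = 4.0625.
t = e^4.0625 = 58.121.
T = 100·t = 5812 K → 5800 K to the nearest 50 K.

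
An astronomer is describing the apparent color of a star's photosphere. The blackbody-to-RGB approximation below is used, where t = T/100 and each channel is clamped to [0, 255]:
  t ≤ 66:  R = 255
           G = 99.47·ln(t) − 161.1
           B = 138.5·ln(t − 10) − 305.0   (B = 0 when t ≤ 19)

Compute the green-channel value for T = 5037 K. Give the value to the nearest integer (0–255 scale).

229

t = 5037/100 = 50.37; the t ≤ 66 branch applies.
G = 99.47·ln 50.37 − 161.1 = 99.47·3.9194 − 161.1 = 228.762.
Rounded: 229.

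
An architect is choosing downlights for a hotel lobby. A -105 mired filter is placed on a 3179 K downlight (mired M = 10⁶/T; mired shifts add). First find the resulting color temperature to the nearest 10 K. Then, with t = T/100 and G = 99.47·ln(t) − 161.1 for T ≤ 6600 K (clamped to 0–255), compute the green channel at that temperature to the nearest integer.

223

M_in = 10⁶/3179 = 314.56; M_out = 314.56 + (-105) = 209.56.
T_out = 10⁶/209.56 = 4771.8 K → 4770 K; t = 47.7.
G = 99.47·ln 47.7 − 161.1 = 99.47·3.8649 − 161.1 = 223.345.
Rounded: 223.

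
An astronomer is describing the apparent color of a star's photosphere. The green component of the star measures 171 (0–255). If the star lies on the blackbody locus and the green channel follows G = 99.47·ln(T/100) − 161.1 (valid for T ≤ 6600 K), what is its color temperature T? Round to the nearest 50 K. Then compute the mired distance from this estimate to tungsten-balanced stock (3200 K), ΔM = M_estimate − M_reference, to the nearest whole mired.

ln t = (171 + 161.1) / 99.47 = 3.3387.
t = e^3.3387 = 28.182.
T = 100·t = 2818 K → 2800 K to the nearest 50 K.
M_estimate = 10⁶/2800 = 357.14; M_reference = 10⁶/3200 = 312.50.
ΔM = 357.14 − 312.50 = 44.64 → +45 mireds.

+45 mireds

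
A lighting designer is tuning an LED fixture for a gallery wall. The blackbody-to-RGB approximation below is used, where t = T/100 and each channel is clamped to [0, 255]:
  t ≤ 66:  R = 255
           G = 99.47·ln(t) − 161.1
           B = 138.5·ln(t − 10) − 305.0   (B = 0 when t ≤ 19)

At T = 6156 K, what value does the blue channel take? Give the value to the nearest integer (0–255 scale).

t = 6156/100 = 61.56; the t ≤ 66 branch applies.
B = 138.5·ln(61.56 − 10) − 305.0 = 138.5·ln 51.56 − 305.0 = 138.5·3.9427 − 305.0 = 241.070.
Rounded: 241.

241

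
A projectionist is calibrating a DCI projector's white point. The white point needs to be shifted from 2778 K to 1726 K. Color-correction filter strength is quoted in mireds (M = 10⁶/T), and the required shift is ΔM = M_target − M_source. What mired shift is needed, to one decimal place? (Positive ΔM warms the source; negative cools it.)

+219.4 mireds

M_source = 10⁶/2778 = 359.971; M_target = 10⁶/1726 = 579.374.
ΔM = 579.374 − 359.971 = 219.403 → +219.4 mireds, a warming shift.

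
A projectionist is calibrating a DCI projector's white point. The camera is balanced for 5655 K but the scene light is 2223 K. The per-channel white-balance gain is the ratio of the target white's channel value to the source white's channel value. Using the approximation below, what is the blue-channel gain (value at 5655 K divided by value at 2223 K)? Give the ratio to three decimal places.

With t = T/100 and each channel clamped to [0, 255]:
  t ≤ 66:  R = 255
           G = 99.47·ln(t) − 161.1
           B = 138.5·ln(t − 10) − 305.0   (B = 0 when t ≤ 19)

5.430

At 2223 K (t = 22.23):
  B = 138.5·ln(22.23 − 10) − 305.0 = 138.5·ln 12.23 − 305.0 = 138.5·2.5039 − 305.0 = 41.789.
At 5655 K (t = 56.55):
  B = 138.5·ln(56.55 − 10) − 305.0 = 138.5·ln 46.55 − 305.0 = 138.5·3.8405 − 305.0 = 226.913.
Gain = 226.913 / 41.789 = 5.4300 → 5.430.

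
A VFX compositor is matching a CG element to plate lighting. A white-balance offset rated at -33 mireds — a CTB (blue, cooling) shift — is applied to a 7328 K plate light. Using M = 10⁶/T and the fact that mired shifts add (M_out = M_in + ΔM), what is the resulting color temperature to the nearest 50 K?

M_in = 10⁶/7328 = 136.46 mireds.
M_out = 136.46 + (-33) = 103.46 mireds.
T_out = 10⁶/103.46 = 9665.3 K → 9650 K.

9650 K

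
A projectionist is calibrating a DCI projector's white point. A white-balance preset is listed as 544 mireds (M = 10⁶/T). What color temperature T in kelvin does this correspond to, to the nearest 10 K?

T = 10⁶ / 544 = 1838.24 K → 1840 K.

1840 K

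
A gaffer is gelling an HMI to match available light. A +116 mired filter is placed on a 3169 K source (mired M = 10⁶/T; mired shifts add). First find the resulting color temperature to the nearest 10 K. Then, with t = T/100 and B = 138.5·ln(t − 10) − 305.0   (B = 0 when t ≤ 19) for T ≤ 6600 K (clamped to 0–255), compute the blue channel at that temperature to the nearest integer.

M_in = 10⁶/3169 = 315.56; M_out = 315.56 + (+116) = 431.56.
T_out = 10⁶/431.56 = 2317.2 K → 2320 K; t = 23.2.
B = 138.5·ln(23.2 − 10) − 305.0 = 138.5·ln 13.2 − 305.0 = 138.5·2.5802 − 305.0 = 52.360.
Rounded: 52.

52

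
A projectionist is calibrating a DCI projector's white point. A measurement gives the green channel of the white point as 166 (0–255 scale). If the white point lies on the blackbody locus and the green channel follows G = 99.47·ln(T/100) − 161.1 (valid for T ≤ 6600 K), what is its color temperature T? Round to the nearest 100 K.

ln t = (166 + 161.1) / 99.47 = 3.2884.
t = e^3.2884 = 26.801.
T = 100·t = 2680 K → 2700 K to the nearest 100 K.

2700 K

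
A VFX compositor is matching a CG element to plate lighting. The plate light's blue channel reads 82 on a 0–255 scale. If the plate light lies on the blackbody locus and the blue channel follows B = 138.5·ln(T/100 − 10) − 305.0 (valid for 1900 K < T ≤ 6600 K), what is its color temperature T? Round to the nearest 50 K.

2650 K

ln(t − 10) = (82 + 305.0) / 138.5 = 2.7942.
t − 10 = e^2.7942 = 16.350, so t = 26.350.
T = 100·t = 2635 K → 2650 K to the nearest 50 K.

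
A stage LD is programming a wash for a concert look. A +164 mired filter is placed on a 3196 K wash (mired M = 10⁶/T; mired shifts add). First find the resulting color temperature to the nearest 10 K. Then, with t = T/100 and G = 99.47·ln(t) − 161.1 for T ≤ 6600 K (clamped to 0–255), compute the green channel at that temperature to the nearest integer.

142

M_in = 10⁶/3196 = 312.89; M_out = 312.89 + (+164) = 476.89.
T_out = 10⁶/476.89 = 2096.9 K → 2100 K; t = 21.
G = 99.47·ln 21 − 161.1 = 99.47·3.0445 − 161.1 = 141.739.
Rounded: 142.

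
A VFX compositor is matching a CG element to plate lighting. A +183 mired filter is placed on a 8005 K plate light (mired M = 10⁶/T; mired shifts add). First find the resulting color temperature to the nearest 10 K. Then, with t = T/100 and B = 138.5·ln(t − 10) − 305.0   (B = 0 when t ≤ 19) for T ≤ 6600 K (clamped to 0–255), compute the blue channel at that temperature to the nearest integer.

M_in = 10⁶/8005 = 124.92; M_out = 124.92 + (+183) = 307.92.
T_out = 10⁶/307.92 = 3247.6 K → 3250 K; t = 32.5.
B = 138.5·ln(32.5 − 10) − 305.0 = 138.5·ln 22.5 − 305.0 = 138.5·3.1135 − 305.0 = 126.222.
Rounded: 126.

126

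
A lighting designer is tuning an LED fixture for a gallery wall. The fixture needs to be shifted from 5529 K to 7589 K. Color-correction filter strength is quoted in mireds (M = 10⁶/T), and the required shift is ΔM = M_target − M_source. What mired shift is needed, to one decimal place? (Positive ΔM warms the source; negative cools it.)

M_source = 10⁶/5529 = 180.865; M_target = 10⁶/7589 = 131.770.
ΔM = 131.770 − 180.865 = -49.095 → -49.1 mireds, a cooling shift.

-49.1 mireds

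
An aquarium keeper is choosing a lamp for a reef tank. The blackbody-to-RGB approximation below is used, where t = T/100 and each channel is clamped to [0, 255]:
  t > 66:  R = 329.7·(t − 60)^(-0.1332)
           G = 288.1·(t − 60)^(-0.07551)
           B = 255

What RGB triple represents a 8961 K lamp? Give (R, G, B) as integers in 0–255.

t = 8961/100 = 89.61; the t > 66 branch applies.
R = 329.7·(89.61 − 60)^(-0.1332) = 329.7·29.61^(-0.1332) = 329.7·0.63680 = 209.954.
G = 288.1·(89.61 − 60)^(-0.07551) = 288.1·29.61^(-0.07551) = 288.1·0.77427 = 223.067.
B = 255 by definition for t > 66.
Rounded: (210, 223, 255).

(210, 223, 255)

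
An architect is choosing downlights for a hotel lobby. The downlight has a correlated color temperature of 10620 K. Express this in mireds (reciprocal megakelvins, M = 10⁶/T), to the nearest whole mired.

M = 10⁶ / 10620 = 94.162 → 94 mireds.

94 mireds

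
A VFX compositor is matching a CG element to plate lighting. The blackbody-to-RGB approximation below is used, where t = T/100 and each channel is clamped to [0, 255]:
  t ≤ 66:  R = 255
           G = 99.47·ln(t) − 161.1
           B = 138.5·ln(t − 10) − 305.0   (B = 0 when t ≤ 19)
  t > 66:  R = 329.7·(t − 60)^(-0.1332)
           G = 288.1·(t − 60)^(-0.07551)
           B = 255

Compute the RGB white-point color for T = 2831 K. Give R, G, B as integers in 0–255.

t = 2831/100 = 28.31; the t ≤ 66 branch applies.
R = 255 by definition for t ≤ 66.
G = 99.47·ln 28.31 − 161.1 = 99.47·3.3432 − 161.1 = 171.450.
B = 138.5·ln(28.31 − 10) − 305.0 = 138.5·ln 18.31 − 305.0 = 138.5·2.9074 − 305.0 = 97.681.
Rounded: (255, 171, 98).

R=255, G=171, B=98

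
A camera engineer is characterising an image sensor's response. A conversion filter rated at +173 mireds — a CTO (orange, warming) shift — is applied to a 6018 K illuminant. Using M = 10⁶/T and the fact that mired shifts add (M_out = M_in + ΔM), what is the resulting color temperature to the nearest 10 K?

M_in = 10⁶/6018 = 166.17 mireds.
M_out = 166.17 + (+173) = 339.17 mireds.
T_out = 10⁶/339.17 = 2948.4 K → 2950 K.

2950 K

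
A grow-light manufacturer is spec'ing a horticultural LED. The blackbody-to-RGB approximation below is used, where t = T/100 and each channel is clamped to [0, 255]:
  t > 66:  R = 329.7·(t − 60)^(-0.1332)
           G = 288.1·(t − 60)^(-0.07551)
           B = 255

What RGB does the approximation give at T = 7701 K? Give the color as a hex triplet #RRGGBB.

#E2E9FF

t = 7701/100 = 77.01; the t > 66 branch applies.
R = 329.7·(77.01 − 60)^(-0.1332) = 329.7·17.01^(-0.1332) = 329.7·0.68560 = 226.042.
G = 288.1·(77.01 − 60)^(-0.07551) = 288.1·17.01^(-0.07551) = 288.1·0.80736 = 232.602.
B = 255 by definition for t > 66.
Rounded: (226, 233, 255).
In hex: #E2E9FF.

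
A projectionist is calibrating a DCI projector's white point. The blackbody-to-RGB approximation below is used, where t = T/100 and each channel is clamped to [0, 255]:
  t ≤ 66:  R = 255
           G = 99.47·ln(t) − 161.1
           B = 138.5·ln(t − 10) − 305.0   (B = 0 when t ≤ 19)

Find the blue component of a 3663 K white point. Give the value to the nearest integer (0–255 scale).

t = 3663/100 = 36.63; the t ≤ 66 branch applies.
B = 138.5·ln(36.63 − 10) − 305.0 = 138.5·ln 26.63 − 305.0 = 138.5·3.2820 − 305.0 = 149.562.
Rounded: 150.

150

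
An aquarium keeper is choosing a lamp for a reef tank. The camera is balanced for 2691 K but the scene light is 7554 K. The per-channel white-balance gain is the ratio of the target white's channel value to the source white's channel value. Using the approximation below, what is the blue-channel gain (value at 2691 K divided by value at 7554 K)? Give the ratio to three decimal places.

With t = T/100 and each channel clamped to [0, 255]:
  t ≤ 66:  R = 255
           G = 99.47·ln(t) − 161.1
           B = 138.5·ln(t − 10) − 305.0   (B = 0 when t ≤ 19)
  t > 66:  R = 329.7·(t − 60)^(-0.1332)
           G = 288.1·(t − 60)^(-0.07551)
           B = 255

0.340

At 7554 K (t = 75.54):
  B = 255 by definition for t > 66.
At 2691 K (t = 26.91):
  B = 138.5·ln(26.91 − 10) − 305.0 = 138.5·ln 16.91 − 305.0 = 138.5·2.8279 − 305.0 = 86.665.
Gain = 86.665 / 255.000 = 0.3399 → 0.340.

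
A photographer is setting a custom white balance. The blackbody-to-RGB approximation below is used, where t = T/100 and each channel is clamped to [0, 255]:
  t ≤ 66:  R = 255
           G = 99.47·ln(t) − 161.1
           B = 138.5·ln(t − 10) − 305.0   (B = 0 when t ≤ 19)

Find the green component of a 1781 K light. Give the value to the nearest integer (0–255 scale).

125

t = 1781/100 = 17.81; the t ≤ 66 branch applies.
G = 99.47·ln 17.81 − 161.1 = 99.47·2.8798 − 161.1 = 125.350.
Rounded: 125.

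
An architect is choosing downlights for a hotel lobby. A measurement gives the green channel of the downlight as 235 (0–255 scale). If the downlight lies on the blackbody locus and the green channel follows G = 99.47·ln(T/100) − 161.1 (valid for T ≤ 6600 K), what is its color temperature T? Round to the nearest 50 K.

ln t = (235 + 161.1) / 99.47 = 3.9821.
t = e^3.9821 = 53.630.
T = 100·t = 5363 K → 5350 K to the nearest 50 K.

5350 K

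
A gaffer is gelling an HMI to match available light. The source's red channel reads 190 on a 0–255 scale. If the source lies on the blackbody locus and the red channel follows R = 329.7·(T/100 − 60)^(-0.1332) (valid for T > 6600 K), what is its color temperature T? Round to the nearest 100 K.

(t − 60)^(-0.1332) = 190/329.7 = 0.57628.
t − 60 = 0.57628^(1/-0.1332) = 0.57628^(-7.508) = 62.667, so t = 122.667.
T = 100·t = 12267 K → 12300 K to the nearest 100 K.

12300 K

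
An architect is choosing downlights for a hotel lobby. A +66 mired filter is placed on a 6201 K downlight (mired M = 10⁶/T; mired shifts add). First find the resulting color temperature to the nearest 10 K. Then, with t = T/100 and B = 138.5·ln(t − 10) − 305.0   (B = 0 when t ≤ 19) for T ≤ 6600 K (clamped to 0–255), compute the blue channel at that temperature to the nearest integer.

183

M_in = 10⁶/6201 = 161.26; M_out = 161.26 + (+66) = 227.26.
T_out = 10⁶/227.26 = 4400.2 K → 4400 K; t = 44.
B = 138.5·ln(44 − 10) − 305.0 = 138.5·ln 34 − 305.0 = 138.5·3.5264 − 305.0 = 183.401.
Rounded: 183.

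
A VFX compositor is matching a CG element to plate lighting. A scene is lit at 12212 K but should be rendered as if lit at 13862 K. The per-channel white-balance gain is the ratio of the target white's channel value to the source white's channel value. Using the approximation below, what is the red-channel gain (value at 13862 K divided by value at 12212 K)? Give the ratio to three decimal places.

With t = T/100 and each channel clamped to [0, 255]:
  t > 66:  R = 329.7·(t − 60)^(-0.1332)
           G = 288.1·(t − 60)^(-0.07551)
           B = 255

At 12212 K (t = 122.12):
  R = 329.7·(122.12 − 60)^(-0.1332) = 329.7·62.12^(-0.1332) = 329.7·0.57695 = 190.222.
At 13862 K (t = 138.62):
  R = 329.7·(138.62 − 60)^(-0.1332) = 329.7·78.62^(-0.1332) = 329.7·0.55913 = 184.346.
Gain = 184.346 / 190.222 = 0.9691 → 0.969.

0.969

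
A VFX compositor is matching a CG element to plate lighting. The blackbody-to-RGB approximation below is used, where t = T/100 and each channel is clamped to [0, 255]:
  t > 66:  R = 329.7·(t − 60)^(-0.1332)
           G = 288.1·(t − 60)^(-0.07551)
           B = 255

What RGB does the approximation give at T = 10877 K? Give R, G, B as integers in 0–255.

t = 10877/100 = 108.77; the t > 66 branch applies.
R = 329.7·(108.77 − 60)^(-0.1332) = 329.7·48.77^(-0.1332) = 329.7·0.59585 = 196.452.
G = 288.1·(108.77 − 60)^(-0.07551) = 288.1·48.77^(-0.07551) = 288.1·0.74564 = 214.818.
B = 255 by definition for t > 66.
Rounded: (196, 215, 255).

R=196, G=215, B=255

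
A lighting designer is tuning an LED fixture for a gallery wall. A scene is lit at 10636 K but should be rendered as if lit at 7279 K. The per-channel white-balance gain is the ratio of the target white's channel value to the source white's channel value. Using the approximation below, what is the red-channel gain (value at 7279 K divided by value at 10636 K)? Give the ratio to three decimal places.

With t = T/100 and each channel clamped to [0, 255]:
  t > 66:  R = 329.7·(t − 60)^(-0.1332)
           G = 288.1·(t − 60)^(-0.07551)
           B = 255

At 10636 K (t = 106.36):
  R = 329.7·(106.36 − 60)^(-0.1332) = 329.7·46.36^(-0.1332) = 329.7·0.59989 = 197.783.
At 7279 K (t = 72.79):
  R = 329.7·(72.79 − 60)^(-0.1332) = 329.7·12.79^(-0.1332) = 329.7·0.71214 = 234.792.
Gain = 234.792 / 197.783 = 1.1871 → 1.187.

1.187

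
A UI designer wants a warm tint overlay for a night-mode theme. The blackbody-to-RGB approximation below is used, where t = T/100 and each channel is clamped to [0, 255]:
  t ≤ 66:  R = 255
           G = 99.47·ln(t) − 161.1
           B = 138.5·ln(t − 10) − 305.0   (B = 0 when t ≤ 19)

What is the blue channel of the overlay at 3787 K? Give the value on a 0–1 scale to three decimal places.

t = 3787/100 = 37.87; the t ≤ 66 branch applies.
B = 138.5·ln(37.87 − 10) − 305.0 = 138.5·ln 27.87 − 305.0 = 138.5·3.3276 − 305.0 = 155.866.
On a 0–1 scale: 155.866/255 = 0.6112 → 0.611.

0.611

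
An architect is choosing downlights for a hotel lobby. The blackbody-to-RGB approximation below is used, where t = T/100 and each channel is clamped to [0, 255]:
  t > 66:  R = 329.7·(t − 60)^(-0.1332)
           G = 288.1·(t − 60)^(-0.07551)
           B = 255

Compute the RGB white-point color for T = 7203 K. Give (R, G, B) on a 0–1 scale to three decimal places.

t = 7203/100 = 72.03; the t > 66 branch applies.
R = 329.7·(72.03 − 60)^(-0.1332) = 329.7·12.03^(-0.1332) = 329.7·0.71797 = 236.716.
G = 288.1·(72.03 − 60)^(-0.07551) = 288.1·12.03^(-0.07551) = 288.1·0.82876 = 238.766.
B = 255 by definition for t > 66.
Dividing each by 255: (0.9283, 0.9363, 1.0000) → (0.928, 0.936, 1.000).

(0.928, 0.936, 1.000)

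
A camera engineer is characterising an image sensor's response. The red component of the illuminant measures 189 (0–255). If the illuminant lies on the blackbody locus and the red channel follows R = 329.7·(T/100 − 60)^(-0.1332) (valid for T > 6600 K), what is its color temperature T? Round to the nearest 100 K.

12500 K

(t − 60)^(-0.1332) = 189/329.7 = 0.57325.
t − 60 = 0.57325^(1/-0.1332) = 0.57325^(-7.508) = 65.199, so t = 125.199.
T = 100·t = 12520 K → 12500 K to the nearest 100 K.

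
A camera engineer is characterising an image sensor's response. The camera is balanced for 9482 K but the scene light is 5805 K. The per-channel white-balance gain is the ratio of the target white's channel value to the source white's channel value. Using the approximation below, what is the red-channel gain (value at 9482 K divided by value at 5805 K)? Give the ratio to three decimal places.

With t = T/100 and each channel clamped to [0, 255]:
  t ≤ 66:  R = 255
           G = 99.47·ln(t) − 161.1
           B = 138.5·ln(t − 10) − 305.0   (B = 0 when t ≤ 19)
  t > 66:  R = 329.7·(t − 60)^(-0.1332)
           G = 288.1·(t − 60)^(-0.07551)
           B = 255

At 5805 K (t = 58.05):
  R = 255 by definition for t ≤ 66.
At 9482 K (t = 94.82):
  R = 329.7·(94.82 − 60)^(-0.1332) = 329.7·34.82^(-0.1332) = 329.7·0.62320 = 205.469.
Gain = 205.469 / 255.000 = 0.8058 → 0.806.

0.806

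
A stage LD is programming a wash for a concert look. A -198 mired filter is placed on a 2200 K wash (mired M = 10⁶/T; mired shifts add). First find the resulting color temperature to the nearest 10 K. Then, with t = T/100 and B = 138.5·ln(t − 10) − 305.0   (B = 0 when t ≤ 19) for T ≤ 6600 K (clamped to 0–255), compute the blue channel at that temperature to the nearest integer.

161

M_in = 10⁶/2200 = 454.55; M_out = 454.55 + (-198) = 256.55.
T_out = 10⁶/256.55 = 3897.9 K → 3900 K; t = 39.
B = 138.5·ln(39 − 10) − 305.0 = 138.5·ln 29 − 305.0 = 138.5·3.3673 − 305.0 = 161.370.
Rounded: 161.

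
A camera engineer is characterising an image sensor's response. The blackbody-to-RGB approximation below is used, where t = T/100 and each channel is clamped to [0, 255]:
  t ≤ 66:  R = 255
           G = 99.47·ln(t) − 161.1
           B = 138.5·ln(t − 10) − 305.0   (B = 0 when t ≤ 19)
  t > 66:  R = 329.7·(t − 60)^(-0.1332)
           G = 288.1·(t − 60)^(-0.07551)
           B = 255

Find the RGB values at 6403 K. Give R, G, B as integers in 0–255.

t = 6403/100 = 64.03; the t ≤ 66 branch applies.
R = 255 by definition for t ≤ 66.
G = 99.47·ln 64.03 − 161.1 = 99.47·4.1594 − 161.1 = 252.631.
B = 138.5·ln(64.03 − 10) − 305.0 = 138.5·ln 54.03 − 305.0 = 138.5·3.9895 − 305.0 = 247.551.
Rounded: (255, 253, 248).

R=255, G=253, B=248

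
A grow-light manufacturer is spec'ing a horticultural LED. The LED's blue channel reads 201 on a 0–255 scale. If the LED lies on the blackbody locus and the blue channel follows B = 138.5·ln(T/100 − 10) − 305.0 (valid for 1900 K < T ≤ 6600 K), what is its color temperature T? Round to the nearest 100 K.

4900 K

ln(t − 10) = (201 + 305.0) / 138.5 = 3.6534.
t − 10 = e^3.6534 = 38.607, so t = 48.607.
T = 100·t = 4861 K → 4900 K to the nearest 100 K.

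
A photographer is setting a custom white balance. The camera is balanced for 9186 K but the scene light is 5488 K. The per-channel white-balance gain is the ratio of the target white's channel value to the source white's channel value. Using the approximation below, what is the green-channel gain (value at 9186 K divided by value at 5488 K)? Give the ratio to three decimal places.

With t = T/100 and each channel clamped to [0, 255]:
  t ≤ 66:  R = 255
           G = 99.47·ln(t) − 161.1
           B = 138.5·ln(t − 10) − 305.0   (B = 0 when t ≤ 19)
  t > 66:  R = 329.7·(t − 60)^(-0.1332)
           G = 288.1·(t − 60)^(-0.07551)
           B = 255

At 5488 K (t = 54.88):
  G = 99.47·ln 54.88 − 161.1 = 99.47·4.0051 − 161.1 = 237.292.
At 9186 K (t = 91.86):
  G = 288.1·(91.86 − 60)^(-0.07551) = 288.1·31.86^(-0.07551) = 288.1·0.77000 = 221.837.
Gain = 221.837 / 237.292 = 0.9349 → 0.935.

0.935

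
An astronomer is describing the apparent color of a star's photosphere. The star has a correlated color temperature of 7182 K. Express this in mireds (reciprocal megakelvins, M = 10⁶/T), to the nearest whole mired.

139 mireds

M = 10⁶ / 7182 = 139.237 → 139 mireds.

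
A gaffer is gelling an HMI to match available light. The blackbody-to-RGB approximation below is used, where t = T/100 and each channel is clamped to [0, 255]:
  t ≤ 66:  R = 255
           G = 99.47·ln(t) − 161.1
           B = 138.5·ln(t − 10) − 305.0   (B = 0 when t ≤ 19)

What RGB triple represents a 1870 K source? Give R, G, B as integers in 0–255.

t = 1870/100 = 18.7; the t ≤ 66 branch applies.
R = 255 by definition for t ≤ 66.
G = 99.47·ln 18.7 − 161.1 = 99.47·2.9285 − 161.1 = 130.200.
t = 18.7 ≤ 19, so B = 0.
Rounded: (255, 130, 0).

R=255, G=130, B=0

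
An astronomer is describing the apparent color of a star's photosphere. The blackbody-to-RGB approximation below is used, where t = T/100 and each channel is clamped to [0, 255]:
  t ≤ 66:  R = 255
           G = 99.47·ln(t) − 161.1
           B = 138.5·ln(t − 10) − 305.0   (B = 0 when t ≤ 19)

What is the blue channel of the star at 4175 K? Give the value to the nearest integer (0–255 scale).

t = 4175/100 = 41.75; the t ≤ 66 branch applies.
B = 138.5·ln(41.75 − 10) − 305.0 = 138.5·ln 31.75 − 305.0 = 138.5·3.4579 − 305.0 = 173.918.
Rounded: 174.

174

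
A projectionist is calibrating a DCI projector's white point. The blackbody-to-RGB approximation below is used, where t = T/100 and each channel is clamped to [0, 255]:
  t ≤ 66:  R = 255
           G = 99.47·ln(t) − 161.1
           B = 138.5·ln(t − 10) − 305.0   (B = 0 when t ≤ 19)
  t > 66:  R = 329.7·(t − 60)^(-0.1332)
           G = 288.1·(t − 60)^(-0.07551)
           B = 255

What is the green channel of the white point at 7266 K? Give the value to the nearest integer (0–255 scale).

238

t = 7266/100 = 72.66; the t > 66 branch applies.
G = 288.1·(72.66 − 60)^(-0.07551) = 288.1·12.66^(-0.07551) = 288.1·0.82557 = 237.847.
Rounded: 238.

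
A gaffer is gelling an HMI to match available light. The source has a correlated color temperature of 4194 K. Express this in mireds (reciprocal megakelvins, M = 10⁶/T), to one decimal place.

M = 10⁶ / 4194 = 238.436 → 238.4 mireds.

238.4 mireds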